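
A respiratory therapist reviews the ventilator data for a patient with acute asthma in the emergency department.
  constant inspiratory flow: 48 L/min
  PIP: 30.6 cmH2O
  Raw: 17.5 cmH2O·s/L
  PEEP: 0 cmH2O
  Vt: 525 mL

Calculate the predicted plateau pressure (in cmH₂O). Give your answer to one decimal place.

Flow: 48 L/min ÷ 60 = 0.8 L/s.
Pplat = PIP − Raw × flow = 30.6 − 17.5 × 0.8 = 30.6 − 14.0 = 16.6 cmH2O.

16.6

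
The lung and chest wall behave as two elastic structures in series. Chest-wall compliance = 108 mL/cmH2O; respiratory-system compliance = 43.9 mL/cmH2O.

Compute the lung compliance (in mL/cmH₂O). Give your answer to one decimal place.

74.0

1/CL = 1/Crs − 1/Ccw.
1/CL = 1/43.9 − 1/108 = 0.01352.
CL = 73.964 mL/cmH2O.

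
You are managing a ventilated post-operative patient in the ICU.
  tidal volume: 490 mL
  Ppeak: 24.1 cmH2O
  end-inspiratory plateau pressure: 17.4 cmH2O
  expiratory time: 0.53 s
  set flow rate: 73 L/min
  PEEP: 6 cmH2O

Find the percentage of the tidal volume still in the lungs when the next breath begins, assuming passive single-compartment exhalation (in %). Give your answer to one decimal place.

Flow: 73 L/min ÷ 60 = 1.2167 L/s.
R = (PIP − Pplat)/V̇ = (24.1 − 17.4) / 1.2167 = 6.7/1.2167 = 5.507 cmH2O·s/L.
C = Vt/(Pplat − PEEP) = 490.0 / (17.4 − 6) = 490.0/11.4 = 42.982 mL/cmH2O.
τ = R × C = 5.507 × 0.04298 L/cmH2O = 0.2367 s.
Fraction remaining at end-expiration = e^(−Te/τ) = e^(−0.53/0.2367) = 0.1066 → 10.66%.

10.7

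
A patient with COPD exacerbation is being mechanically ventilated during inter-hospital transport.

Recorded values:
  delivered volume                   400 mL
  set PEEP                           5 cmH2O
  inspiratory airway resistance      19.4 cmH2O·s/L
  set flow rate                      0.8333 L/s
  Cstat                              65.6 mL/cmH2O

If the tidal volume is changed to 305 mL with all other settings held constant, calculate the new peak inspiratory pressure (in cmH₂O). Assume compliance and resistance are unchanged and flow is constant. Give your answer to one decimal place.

PIP = Vt/C + R·V̇ + PEEP (constant-flow equation of motion).
Only the elastic term changes: ΔPIP = ΔVt / C = (305 − 400) / 65.6 = -1.448 cmH2O.
Original PIP = 400/65.6 + 19.4×0.8333 + 5 = 27.264 cmH2O; new PIP = 27.264 + (-1.448) = 25.816 cmH2O.

25.8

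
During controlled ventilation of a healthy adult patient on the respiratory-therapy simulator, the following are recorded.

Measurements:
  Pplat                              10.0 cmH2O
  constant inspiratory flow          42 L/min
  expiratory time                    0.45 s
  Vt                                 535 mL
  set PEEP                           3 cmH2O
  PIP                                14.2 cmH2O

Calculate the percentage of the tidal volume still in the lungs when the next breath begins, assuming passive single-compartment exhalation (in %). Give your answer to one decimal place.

37.5

Flow: 42 L/min ÷ 60 = 0.7 L/s.
R = (PIP − Pplat)/V̇ = (14.2 − 10.0) / 0.7 = 4.2/0.7 = 6.0 cmH2O·s/L.
C = Vt/(Pplat − PEEP) = 535.0 / (10.0 − 3) = 535.0/7.0 = 76.429 mL/cmH2O.
τ = R × C = 6.0 × 0.07643 L/cmH2O = 0.4586 s.
Fraction remaining at end-expiration = e^(−Te/τ) = e^(−0.45/0.4586) = 0.3748 → 37.48%.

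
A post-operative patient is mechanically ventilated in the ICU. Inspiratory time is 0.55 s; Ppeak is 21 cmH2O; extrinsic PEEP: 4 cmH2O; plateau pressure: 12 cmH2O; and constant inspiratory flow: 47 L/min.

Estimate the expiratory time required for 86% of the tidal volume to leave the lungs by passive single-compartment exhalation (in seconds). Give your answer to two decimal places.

1.22

Flow: 47 L/min ÷ 60 = 0.7833 L/s.
Vt = flow × Ti = 0.7833 L/s × 0.55 s × 1000 mL/L = 430.82 mL.
R = (PIP − Pplat)/V̇ = (21 − 12) / 0.7833 = 9.0/0.7833 = 11.49 cmH2O·s/L.
C = Vt/(Pplat − PEEP) = 430.82 / (12 − 4) = 430.82/8.0 = 53.853 mL/cmH2O.
τ = R × C = 11.49 × 0.05385 L/cmH2O = 0.6187 s.
t = −τ·ln(1 − 0.86) = −0.6187·ln(0.14) = 1.216 s.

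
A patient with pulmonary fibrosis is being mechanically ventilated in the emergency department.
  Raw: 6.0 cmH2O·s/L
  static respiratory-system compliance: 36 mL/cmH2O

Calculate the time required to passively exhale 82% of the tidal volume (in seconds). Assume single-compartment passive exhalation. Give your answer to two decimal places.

τ = R × C = 6.0 × 36 mL/cmH2O = 6.0 × 0.036 L/cmH2O = 0.216 s.
Exhaled fraction f = 1 − e^(−t/τ) → t = −τ·ln(1 − f) = −0.216·ln(0.18) = 0.3704 s.

0.37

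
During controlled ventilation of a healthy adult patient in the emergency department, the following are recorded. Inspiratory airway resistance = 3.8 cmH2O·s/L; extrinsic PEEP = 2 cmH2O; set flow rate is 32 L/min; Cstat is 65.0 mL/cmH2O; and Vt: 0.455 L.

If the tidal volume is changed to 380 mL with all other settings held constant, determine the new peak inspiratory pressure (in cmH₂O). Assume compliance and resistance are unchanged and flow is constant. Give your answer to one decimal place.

Flow: 32 L/min ÷ 60 = 0.5333 L/s.
PIP = Vt/C + R·V̇ + PEEP (constant-flow equation of motion).
Only the elastic term changes: ΔPIP = ΔVt / C = (380 − 455) / 65.0 = -1.154 cmH2O.
Original PIP = 455/65.0 + 3.8×0.5333 + 2 = 11.027 cmH2O; new PIP = 11.027 + (-1.154) = 9.873 cmH2O.

9.9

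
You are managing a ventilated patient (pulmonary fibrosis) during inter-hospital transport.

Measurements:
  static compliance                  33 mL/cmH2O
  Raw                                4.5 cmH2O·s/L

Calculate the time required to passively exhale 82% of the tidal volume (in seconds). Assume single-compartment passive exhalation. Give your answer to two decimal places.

τ = R × C = 4.5 × 33 mL/cmH2O = 4.5 × 0.033 L/cmH2O = 0.1485 s.
Exhaled fraction f = 1 − e^(−t/τ) → t = −τ·ln(1 − f) = −0.1485·ln(0.18) = 0.2546 s.

0.25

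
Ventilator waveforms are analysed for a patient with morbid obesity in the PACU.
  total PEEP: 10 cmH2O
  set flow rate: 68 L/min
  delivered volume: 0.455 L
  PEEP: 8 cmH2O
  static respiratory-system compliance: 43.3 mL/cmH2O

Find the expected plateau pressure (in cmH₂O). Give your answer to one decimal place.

End-expiratory occlusion gives total PEEP = 10 cmH2O (intrinsic PEEP = 10 − 8 = 2). Use total PEEP for the elastic gradient.
Pplat = PEEPtotal + Vt / Cstat = 10 + 455 / 43.3 = 10 + 10.508 = 20.508 cmH2O.

20.5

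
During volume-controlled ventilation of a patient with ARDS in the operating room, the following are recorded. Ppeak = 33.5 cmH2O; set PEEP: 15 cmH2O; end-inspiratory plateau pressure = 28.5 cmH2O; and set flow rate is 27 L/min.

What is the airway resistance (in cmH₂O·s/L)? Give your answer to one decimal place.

11.1

Flow: 27 L/min ÷ 60 = 0.45 L/s.
Raw = (PIP − Pplat) / flow = (33.5 − 28.5) / 0.45 = 5.0 / 0.45 = 11.111 cmH2O·s/L.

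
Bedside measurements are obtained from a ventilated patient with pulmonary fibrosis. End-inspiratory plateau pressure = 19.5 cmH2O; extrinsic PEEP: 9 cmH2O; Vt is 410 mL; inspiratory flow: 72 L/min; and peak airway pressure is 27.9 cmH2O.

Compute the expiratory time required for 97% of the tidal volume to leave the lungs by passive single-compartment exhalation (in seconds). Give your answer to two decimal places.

Flow: 72 L/min ÷ 60 = 1.2 L/s.
R = (PIP − Pplat)/V̇ = (27.9 − 19.5) / 1.2 = 8.4/1.2 = 7.0 cmH2O·s/L.
C = Vt/(Pplat − PEEP) = 410.0 / (19.5 − 9) = 410.0/10.5 = 39.048 mL/cmH2O.
τ = R × C = 7.0 × 0.03905 L/cmH2O = 0.2734 s.
t = −τ·ln(1 − 0.97) = −0.2734·ln(0.03) = 0.9587 s.

0.96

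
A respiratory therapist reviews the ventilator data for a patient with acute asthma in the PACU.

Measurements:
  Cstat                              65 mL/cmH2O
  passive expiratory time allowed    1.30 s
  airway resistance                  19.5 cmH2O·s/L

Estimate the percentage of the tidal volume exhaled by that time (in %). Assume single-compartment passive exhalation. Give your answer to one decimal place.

τ = R × C = 19.5 × 65 mL/cmH2O = 19.5 × 0.065 L/cmH2O = 1.268 s.
Passive exhalation: V(t)/V₀ = e^(−t/τ) = e^(−1.30/1.268) = 0.3587.
Fraction exhaled = 1 − 0.3587 = 0.6413 → 64.13%.

64.1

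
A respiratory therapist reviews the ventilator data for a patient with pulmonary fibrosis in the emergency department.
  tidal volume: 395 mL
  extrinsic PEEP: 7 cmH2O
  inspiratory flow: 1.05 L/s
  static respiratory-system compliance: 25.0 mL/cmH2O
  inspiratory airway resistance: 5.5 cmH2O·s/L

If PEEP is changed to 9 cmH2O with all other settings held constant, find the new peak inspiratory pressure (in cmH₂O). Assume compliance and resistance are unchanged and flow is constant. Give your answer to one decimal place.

30.6

PIP = Vt/C + R·V̇ + PEEP (constant-flow equation of motion).
Only the baseline term changes: ΔPIP = ΔPEEP = 9 − 7 = 2.0 cmH2O.
Original PIP = 395/25.0 + 5.5×1.05 + 7 = 28.575 cmH2O; new PIP = 28.575 + (2.0) = 30.575 cmH2O.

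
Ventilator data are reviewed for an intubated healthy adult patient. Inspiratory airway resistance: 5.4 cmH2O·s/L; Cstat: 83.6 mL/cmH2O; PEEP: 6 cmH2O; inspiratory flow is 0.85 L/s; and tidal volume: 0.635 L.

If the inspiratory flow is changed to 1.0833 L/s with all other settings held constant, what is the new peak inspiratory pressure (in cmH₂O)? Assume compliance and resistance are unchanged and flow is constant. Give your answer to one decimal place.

19.4

PIP = Vt/C + R·V̇ + PEEP (constant-flow equation of motion).
Only the resistive term changes: ΔPIP = R × ΔV̇ = 5.4 × (1.0833 − 0.85) = 5.4 × 0.2333 = 1.26 cmH2O.
Original PIP = 635/83.6 + 5.4×0.85 + 6 = 18.186 cmH2O; new PIP = 18.186 + (1.26) = 19.446 cmH2O.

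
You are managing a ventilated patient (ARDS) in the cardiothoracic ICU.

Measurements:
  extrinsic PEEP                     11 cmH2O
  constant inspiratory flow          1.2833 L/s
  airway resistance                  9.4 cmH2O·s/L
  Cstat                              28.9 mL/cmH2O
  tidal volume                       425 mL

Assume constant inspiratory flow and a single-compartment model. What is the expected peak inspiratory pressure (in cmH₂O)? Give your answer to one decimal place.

37.8

Equation of motion (constant flow): PIP = Vt/C + R·V̇ + PEEP.
PIP = 425/28.9 + 9.4×1.2833 + 11 = 14.706 + 12.063 + 11 = 37.769 cmH2O.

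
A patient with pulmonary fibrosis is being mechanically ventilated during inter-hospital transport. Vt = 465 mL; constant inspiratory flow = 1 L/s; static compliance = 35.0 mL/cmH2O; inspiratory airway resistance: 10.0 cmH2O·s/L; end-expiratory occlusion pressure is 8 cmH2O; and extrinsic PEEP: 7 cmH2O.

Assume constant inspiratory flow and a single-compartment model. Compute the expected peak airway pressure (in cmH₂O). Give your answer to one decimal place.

Total PEEP = 8 cmH2O (set 7 + intrinsic 1); this is the baseline alveolar pressure.
Equation of motion (constant flow): PIP = Vt/C + R·V̇ + PEEP.
PIP = 465/35.0 + 10.0×1 + 8 = 13.286 + 10.0 + 8 = 31.286 cmH2O.

31.3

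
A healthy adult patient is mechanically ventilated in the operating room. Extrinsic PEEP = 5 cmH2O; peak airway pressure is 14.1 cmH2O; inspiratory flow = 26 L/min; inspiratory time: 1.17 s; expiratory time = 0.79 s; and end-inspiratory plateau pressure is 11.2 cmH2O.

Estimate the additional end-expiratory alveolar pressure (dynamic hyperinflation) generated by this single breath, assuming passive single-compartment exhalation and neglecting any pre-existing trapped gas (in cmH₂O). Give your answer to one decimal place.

1.5

Flow: 26 L/min ÷ 60 = 0.4333 L/s.
Vt = flow × Ti = 0.4333 L/s × 1.17 s × 1000 mL/L = 506.96 mL.
R = (PIP − Pplat)/V̇ = (14.1 − 11.2) / 0.4333 = 2.9/0.4333 = 6.693 cmH2O·s/L.
C = Vt/(Pplat − PEEP) = 506.96 / (11.2 − 5) = 506.96/6.2 = 81.768 mL/cmH2O.
τ = R × C = 6.693 × 0.08177 L/cmH2O = 0.5473 s.
Fraction remaining = e^(−Te/τ) = e^(−0.79/0.5473) = 0.2361; trapped volume = 506.96 × 0.2361 = 119.69 mL.
Additional alveolar pressure from trapping ≈ V_trapped / C = 119.69 / 81.768 = 1.464 cmH2O.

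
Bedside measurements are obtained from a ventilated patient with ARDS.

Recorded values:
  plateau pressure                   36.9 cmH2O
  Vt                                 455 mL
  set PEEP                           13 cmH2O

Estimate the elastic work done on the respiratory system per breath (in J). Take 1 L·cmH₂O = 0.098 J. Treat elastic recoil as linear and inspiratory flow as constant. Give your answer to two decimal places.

0.53

Elastic work ≈ ½ × (Pplat − PEEP) × Vt = 0.5 × (36.9 − 13) × 0.455 L = 0.5 × 23.9 × 0.455 = 5.437 L·cmH2O.
× 0.098 J/(L·cmH2O) → 0.5328 J.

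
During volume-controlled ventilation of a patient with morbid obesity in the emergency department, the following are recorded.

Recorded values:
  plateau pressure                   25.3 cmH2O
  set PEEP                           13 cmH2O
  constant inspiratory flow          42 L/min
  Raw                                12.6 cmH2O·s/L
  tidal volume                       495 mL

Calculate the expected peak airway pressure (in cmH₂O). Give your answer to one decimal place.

34.1

Flow: 42 L/min ÷ 60 = 0.7 L/s.
PIP = Pplat + Raw × flow = 25.3 + 12.6 × 0.7 = 25.3 + 8.82 = 34.12 cmH2O.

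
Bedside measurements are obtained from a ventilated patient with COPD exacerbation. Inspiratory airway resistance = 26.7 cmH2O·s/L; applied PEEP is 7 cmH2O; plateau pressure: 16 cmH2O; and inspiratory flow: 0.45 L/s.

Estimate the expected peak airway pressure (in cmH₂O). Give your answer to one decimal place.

28.0

PIP = Pplat + Raw × flow = 16 + 26.7 × 0.45 = 16 + 12.015 = 28.015 cmH2O.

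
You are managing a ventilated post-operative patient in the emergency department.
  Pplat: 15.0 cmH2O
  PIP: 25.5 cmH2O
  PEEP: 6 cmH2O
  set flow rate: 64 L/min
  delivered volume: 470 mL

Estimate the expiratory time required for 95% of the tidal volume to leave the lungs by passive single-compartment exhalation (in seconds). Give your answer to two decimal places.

Flow: 64 L/min ÷ 60 = 1.0667 L/s.
R = (PIP − Pplat)/V̇ = (25.5 − 15.0) / 1.0667 = 10.5/1.0667 = 9.843 cmH2O·s/L.
C = Vt/(Pplat − PEEP) = 470.0 / (15.0 − 6) = 470.0/9.0 = 52.222 mL/cmH2O.
τ = R × C = 9.843 × 0.05222 L/cmH2O = 0.514 s.
t = −τ·ln(1 − 0.95) = −0.514·ln(0.05) = 1.54 s.

1.54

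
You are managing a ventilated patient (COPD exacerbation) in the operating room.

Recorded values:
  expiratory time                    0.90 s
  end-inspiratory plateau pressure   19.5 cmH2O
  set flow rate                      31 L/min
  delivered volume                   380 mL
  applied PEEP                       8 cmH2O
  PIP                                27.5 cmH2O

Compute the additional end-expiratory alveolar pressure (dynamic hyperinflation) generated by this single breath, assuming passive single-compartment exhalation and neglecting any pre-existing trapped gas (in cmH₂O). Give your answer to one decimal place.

2.0

Flow: 31 L/min ÷ 60 = 0.5167 L/s.
R = (PIP − Pplat)/V̇ = (27.5 − 19.5) / 0.5167 = 8.0/0.5167 = 15.483 cmH2O·s/L.
C = Vt/(Pplat − PEEP) = 380.0 / (19.5 − 8) = 380.0/11.5 = 33.043 mL/cmH2O.
τ = R × C = 15.483 × 0.03304 L/cmH2O = 0.5116 s.
Fraction remaining = e^(−Te/τ) = e^(−0.90/0.5116) = 0.1722; trapped volume = 380.0 × 0.1722 = 65.436 mL.
Additional alveolar pressure from trapping ≈ V_trapped / C = 65.436 / 33.043 = 1.98 cmH2O.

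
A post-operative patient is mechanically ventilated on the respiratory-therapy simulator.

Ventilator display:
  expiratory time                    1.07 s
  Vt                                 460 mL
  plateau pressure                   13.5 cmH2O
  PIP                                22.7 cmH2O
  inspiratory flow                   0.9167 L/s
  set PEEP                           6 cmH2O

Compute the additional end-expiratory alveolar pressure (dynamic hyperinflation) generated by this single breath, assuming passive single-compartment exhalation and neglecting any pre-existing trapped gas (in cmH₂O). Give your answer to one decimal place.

1.3

R = (PIP − Pplat)/V̇ = (22.7 − 13.5) / 0.9167 = 9.2/0.9167 = 10.036 cmH2O·s/L.
C = Vt/(Pplat − PEEP) = 460.0 / (13.5 − 6) = 460.0/7.5 = 61.333 mL/cmH2O.
τ = R × C = 10.036 × 0.06133 L/cmH2O = 0.6155 s.
Fraction remaining = e^(−Te/τ) = e^(−1.07/0.6155) = 0.1758; trapped volume = 460.0 × 0.1758 = 80.868 mL.
Additional alveolar pressure from trapping ≈ V_trapped / C = 80.868 / 61.333 = 1.319 cmH2O.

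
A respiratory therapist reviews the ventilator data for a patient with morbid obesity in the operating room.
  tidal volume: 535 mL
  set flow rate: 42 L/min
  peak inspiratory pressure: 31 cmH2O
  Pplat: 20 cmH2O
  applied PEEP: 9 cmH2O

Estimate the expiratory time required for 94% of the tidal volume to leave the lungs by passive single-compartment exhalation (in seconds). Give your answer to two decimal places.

2.15

Flow: 42 L/min ÷ 60 = 0.7 L/s.
R = (PIP − Pplat)/V̇ = (31 − 20) / 0.7 = 11.0/0.7 = 15.714 cmH2O·s/L.
C = Vt/(Pplat − PEEP) = 535.0 / (20 − 9) = 535.0/11.0 = 48.636 mL/cmH2O.
τ = R × C = 15.714 × 0.04864 L/cmH2O = 0.7643 s.
t = −τ·ln(1 − 0.94) = −0.7643·ln(0.06) = 2.15 s.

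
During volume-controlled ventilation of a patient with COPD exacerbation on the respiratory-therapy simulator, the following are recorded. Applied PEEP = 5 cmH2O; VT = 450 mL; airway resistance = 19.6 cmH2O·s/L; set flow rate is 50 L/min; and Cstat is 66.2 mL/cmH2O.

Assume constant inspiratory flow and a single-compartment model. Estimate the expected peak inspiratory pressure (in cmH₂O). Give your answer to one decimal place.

Flow: 50 L/min ÷ 60 = 0.8333 L/s.
Equation of motion (constant flow): PIP = Vt/C + R·V̇ + PEEP.
PIP = 450/66.2 + 19.6×0.8333 + 5 = 6.798 + 16.333 + 5 = 28.131 cmH2O.

28.1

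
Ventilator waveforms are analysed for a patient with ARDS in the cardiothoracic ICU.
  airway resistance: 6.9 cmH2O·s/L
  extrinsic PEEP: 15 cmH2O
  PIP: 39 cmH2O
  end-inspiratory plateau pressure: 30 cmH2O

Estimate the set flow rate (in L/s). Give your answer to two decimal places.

flow = (PIP − Pplat) / Raw = 9.0 / 6.9 = 1.304 L/s.

1.30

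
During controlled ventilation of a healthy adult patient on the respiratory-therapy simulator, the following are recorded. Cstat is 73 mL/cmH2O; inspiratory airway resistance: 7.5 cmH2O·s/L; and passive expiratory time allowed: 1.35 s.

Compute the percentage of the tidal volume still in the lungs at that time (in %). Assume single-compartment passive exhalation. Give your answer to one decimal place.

τ = R × C = 7.5 × 73 mL/cmH2O = 7.5 × 0.073 L/cmH2O = 0.5475 s.
Passive exhalation: V(t)/V₀ = e^(−t/τ) = e^(−1.35/0.5475) = 0.08494.
Fraction remaining = 0.08494 → 8.494%.

8.5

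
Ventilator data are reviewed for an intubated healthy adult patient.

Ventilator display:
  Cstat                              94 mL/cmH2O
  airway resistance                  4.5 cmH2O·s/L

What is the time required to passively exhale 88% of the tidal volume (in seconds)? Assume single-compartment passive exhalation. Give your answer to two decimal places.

τ = R × C = 4.5 × 94 mL/cmH2O = 4.5 × 0.094 L/cmH2O = 0.423 s.
Exhaled fraction f = 1 − e^(−t/τ) → t = −τ·ln(1 − f) = −0.423·ln(0.12) = 0.8969 s.

0.90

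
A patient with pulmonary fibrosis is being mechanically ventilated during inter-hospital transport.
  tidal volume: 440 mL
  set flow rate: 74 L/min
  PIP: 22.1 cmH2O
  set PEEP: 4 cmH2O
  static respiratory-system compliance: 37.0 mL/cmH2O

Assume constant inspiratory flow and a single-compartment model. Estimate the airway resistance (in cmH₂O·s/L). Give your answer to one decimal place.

Flow: 74 L/min ÷ 60 = 1.2333 L/s.
Equation of motion (constant flow): PIP = Vt/C + R·V̇ + PEEP.
R·V̇ = PIP − Vt/C − PEEP = 22.1 − 440/37.0 − 4 = 22.1 − 11.892 − 4 = 6.208 cmH2O.
R = 6.208 / 1.2333 = 5.034 cmH2O·s/L.

5.0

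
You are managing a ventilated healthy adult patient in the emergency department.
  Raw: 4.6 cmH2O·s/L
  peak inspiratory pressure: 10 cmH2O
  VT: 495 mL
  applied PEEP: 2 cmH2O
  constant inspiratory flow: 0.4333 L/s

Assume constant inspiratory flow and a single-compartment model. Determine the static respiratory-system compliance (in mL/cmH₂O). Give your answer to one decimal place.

82.4

Equation of motion (constant flow): PIP = Vt/C + R·V̇ + PEEP.
Vt/C = PIP − R·V̇ − PEEP = 10 − 4.6×0.4333 − 2 = 10 − 1.993 − 2 = 6.007 cmH2O.
C = Vt / 6.007 = 495 / 6.007 = 82.404 mL/cmH2O.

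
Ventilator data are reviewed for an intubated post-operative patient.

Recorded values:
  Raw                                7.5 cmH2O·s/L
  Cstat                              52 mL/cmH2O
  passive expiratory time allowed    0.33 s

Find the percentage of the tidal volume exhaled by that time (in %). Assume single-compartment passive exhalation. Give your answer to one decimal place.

57.1

τ = R × C = 7.5 × 52 mL/cmH2O = 7.5 × 0.052 L/cmH2O = 0.39 s.
Passive exhalation: V(t)/V₀ = e^(−t/τ) = e^(−0.33/0.39) = 0.4291.
Fraction exhaled = 1 − 0.4291 = 0.5709 → 57.09%.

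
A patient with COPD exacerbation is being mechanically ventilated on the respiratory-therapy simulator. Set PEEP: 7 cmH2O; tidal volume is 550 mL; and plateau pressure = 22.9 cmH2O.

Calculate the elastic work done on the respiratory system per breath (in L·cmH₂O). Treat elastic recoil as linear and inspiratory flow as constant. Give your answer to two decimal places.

Elastic work ≈ ½ × (Pplat − PEEP) × Vt = 0.5 × (22.9 − 7) × 0.550 L = 0.5 × 15.9 × 0.550 = 4.373 L·cmH2O.

4.37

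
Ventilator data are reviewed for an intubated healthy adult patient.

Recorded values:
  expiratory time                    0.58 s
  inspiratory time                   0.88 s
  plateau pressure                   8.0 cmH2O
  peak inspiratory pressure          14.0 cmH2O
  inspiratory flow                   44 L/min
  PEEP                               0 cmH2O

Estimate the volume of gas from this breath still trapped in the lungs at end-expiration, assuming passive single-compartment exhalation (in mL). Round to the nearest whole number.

268

Flow: 44 L/min ÷ 60 = 0.7333 L/s.
Vt = flow × Ti = 0.7333 L/s × 0.88 s × 1000 mL/L = 645.3 mL.
R = (PIP − Pplat)/V̇ = (14.0 − 8.0) / 0.7333 = 6.0/0.7333 = 8.182 cmH2O·s/L.
C = Vt/(Pplat − PEEP) = 645.3 / (8.0 − 0) = 645.3/8.0 = 80.663 mL/cmH2O.
τ = R × C = 8.182 × 0.08066 L/cmH2O = 0.66 s.
Fraction remaining = e^(−Te/τ) = e^(−0.58/0.66) = 0.4153.
Trapped volume = 645.3 × 0.4153 = 267.99 mL.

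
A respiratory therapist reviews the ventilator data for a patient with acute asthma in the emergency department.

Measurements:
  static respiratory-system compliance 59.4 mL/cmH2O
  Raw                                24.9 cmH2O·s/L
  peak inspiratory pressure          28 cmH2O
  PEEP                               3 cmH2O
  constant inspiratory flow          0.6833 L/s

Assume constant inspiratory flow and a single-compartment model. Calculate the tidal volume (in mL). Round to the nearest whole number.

Equation of motion (constant flow): PIP = Vt/C + R·V̇ + PEEP.
Vt/C = PIP − R·V̇ − PEEP = 28 − 17.014 − 3 = 7.986 cmH2O.
Vt = C × 7.986 = 59.4 × 7.986 = 474.37 mL.

474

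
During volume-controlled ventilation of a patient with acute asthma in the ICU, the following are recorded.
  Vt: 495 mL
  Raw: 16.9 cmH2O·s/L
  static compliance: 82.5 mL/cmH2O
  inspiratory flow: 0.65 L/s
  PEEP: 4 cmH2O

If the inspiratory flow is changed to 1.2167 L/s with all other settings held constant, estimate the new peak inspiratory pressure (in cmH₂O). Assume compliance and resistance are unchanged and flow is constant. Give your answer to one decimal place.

30.6

PIP = Vt/C + R·V̇ + PEEP (constant-flow equation of motion).
Only the resistive term changes: ΔPIP = R × ΔV̇ = 16.9 × (1.2167 − 0.65) = 16.9 × 0.5667 = 9.577 cmH2O.
Original PIP = 495/82.5 + 16.9×0.65 + 4 = 20.985 cmH2O; new PIP = 20.985 + (9.577) = 30.562 cmH2O.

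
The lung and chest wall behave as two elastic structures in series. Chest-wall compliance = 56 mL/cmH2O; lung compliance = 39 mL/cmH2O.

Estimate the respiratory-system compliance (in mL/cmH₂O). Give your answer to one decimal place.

Lung and chest wall are elastances in series: 1/Crs = 1/CL + 1/Ccw.
1/Crs = 1/39 + 1/56 = 0.0435.
Crs = 22.989 mL/cmH2O.

23.0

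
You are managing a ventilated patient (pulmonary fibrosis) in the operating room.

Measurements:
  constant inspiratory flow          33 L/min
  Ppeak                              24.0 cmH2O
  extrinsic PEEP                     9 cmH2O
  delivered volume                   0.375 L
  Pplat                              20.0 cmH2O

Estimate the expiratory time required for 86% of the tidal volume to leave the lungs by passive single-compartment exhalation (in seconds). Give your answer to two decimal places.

Flow: 33 L/min ÷ 60 = 0.55 L/s.
R = (PIP − Pplat)/V̇ = (24.0 − 20.0) / 0.55 = 4.0/0.55 = 7.273 cmH2O·s/L.
C = Vt/(Pplat − PEEP) = 375.0 / (20.0 − 9) = 375.0/11.0 = 34.091 mL/cmH2O.
τ = R × C = 7.273 × 0.03409 L/cmH2O = 0.2479 s.
t = −τ·ln(1 − 0.86) = −0.2479·ln(0.14) = 0.4874 s.

0.49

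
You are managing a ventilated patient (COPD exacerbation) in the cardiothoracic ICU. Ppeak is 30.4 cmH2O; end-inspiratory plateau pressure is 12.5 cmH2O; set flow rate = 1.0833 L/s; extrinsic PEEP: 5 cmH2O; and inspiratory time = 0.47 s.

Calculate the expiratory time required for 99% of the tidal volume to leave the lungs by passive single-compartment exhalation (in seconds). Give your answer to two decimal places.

Vt = flow × Ti = 1.0833 L/s × 0.47 s × 1000 mL/L = 509.15 mL.
R = (PIP − Pplat)/V̇ = (30.4 − 12.5) / 1.0833 = 17.9/1.0833 = 16.524 cmH2O·s/L.
C = Vt/(Pplat − PEEP) = 509.15 / (12.5 − 5) = 509.15/7.5 = 67.887 mL/cmH2O.
τ = R × C = 16.524 × 0.06789 L/cmH2O = 1.122 s.
t = −τ·ln(1 − 0.99) = −1.122·ln(0.01) = 5.167 s.

5.17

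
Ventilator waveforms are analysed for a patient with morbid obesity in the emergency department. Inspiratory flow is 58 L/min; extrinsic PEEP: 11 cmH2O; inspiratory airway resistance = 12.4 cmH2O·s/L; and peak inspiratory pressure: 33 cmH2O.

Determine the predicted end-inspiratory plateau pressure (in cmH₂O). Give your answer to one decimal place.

21.0

Flow: 58 L/min ÷ 60 = 0.9667 L/s.
Pplat = PIP − Raw × flow = 33 − 12.4 × 0.9667 = 33 − 11.987 = 21.013 cmH2O.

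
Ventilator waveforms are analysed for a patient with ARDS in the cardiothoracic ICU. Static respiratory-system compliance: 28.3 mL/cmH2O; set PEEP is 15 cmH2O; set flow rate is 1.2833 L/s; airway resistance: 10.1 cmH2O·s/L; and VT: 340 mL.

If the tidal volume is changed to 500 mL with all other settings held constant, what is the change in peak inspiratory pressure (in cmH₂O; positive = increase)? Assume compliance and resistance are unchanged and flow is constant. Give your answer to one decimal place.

PIP = Vt/C + R·V̇ + PEEP (constant-flow equation of motion).
Only the elastic term changes: ΔPIP = ΔVt / C = (500 − 340) / 28.3 = 5.654 cmH2O.

5.7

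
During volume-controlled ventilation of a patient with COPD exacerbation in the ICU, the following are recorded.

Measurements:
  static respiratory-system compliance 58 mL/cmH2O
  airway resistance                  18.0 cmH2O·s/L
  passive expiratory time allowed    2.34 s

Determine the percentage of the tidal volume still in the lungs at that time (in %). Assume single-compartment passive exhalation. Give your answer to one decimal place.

τ = R × C = 18.0 × 58 mL/cmH2O = 18.0 × 0.058 L/cmH2O = 1.044 s.
Passive exhalation: V(t)/V₀ = e^(−t/τ) = e^(−2.34/1.044) = 0.1063.
Fraction remaining = 0.1063 → 10.63%.

10.6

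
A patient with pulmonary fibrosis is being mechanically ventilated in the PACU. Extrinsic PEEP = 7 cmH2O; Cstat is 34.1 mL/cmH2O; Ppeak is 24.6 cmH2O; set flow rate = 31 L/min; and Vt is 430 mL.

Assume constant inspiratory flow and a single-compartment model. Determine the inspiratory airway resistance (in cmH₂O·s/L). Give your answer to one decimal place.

9.7

Flow: 31 L/min ÷ 60 = 0.5167 L/s.
Equation of motion (constant flow): PIP = Vt/C + R·V̇ + PEEP.
R·V̇ = PIP − Vt/C − PEEP = 24.6 − 430/34.1 − 7 = 24.6 − 12.61 − 7 = 4.99 cmH2O.
R = 4.99 / 0.5167 = 9.657 cmH2O·s/L.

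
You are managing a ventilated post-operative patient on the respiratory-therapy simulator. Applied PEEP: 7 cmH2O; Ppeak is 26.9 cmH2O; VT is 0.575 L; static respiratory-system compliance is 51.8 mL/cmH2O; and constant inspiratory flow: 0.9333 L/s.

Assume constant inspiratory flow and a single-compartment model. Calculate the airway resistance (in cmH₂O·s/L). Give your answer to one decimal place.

9.4

Equation of motion (constant flow): PIP = Vt/C + R·V̇ + PEEP.
R·V̇ = PIP − Vt/C − PEEP = 26.9 − 575/51.8 − 7 = 26.9 − 11.1 − 7 = 8.8 cmH2O.
R = 8.8 / 0.9333 = 9.429 cmH2O·s/L.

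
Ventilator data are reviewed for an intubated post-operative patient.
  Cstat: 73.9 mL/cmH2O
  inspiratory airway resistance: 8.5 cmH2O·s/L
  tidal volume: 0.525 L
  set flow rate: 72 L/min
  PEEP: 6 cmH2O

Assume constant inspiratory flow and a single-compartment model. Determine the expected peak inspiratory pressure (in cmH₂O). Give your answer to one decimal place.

Flow: 72 L/min ÷ 60 = 1.2 L/s.
Equation of motion (constant flow): PIP = Vt/C + R·V̇ + PEEP.
PIP = 525/73.9 + 8.5×1.2 + 6 = 7.104 + 10.2 + 6 = 23.304 cmH2O.

23.3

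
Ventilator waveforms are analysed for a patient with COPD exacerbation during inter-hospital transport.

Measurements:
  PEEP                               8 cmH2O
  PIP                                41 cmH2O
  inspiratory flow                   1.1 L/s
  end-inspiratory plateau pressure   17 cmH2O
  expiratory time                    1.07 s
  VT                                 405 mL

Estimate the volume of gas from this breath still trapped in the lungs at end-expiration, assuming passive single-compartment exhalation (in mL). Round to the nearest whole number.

R = (PIP − Pplat)/V̇ = (41 − 17) / 1.1 = 24.0/1.1 = 21.818 cmH2O·s/L.
C = Vt/(Pplat − PEEP) = 405.0 / (17 − 8) = 405.0/9.0 = 45.0 mL/cmH2O.
τ = R × C = 21.818 × 0.045 L/cmH2O = 0.9818 s.
Fraction remaining = e^(−Te/τ) = e^(−1.07/0.9818) = 0.3363.
Trapped volume = 405.0 × 0.3363 = 136.2 mL.

136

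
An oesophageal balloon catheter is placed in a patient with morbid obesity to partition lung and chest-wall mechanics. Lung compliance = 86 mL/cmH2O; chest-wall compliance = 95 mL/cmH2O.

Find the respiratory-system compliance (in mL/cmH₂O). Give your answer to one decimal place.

Lung and chest wall are elastances in series: 1/Crs = 1/CL + 1/Ccw.
1/Crs = 1/86 + 1/95 = 0.02215.
Crs = 45.147 mL/cmH2O.

45.1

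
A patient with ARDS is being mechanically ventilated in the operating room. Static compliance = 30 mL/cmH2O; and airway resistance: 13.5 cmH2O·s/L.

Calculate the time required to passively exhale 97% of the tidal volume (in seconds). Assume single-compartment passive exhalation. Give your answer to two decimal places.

1.42

τ = R × C = 13.5 × 30 mL/cmH2O = 13.5 × 0.030 L/cmH2O = 0.405 s.
Exhaled fraction f = 1 − e^(−t/τ) → t = −τ·ln(1 − f) = −0.405·ln(0.03) = 1.42 s.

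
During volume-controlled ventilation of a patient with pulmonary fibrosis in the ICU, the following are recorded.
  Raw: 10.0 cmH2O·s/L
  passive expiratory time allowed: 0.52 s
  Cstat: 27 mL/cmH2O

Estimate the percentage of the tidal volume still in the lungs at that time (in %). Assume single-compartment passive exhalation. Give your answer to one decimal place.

τ = R × C = 10.0 × 27 mL/cmH2O = 10.0 × 0.027 L/cmH2O = 0.27 s.
Passive exhalation: V(t)/V₀ = e^(−t/τ) = e^(−0.52/0.27) = 0.1457.
Fraction remaining = 0.1457 → 14.57%.

14.6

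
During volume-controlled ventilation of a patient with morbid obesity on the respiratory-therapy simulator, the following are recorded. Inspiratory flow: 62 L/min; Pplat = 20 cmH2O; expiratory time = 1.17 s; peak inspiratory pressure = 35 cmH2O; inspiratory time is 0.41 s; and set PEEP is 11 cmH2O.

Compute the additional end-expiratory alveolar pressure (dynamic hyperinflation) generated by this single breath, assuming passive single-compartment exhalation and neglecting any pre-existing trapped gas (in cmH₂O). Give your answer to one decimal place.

Flow: 62 L/min ÷ 60 = 1.0333 L/s.
Vt = flow × Ti = 1.0333 L/s × 0.41 s × 1000 mL/L = 423.65 mL.
R = (PIP − Pplat)/V̇ = (35 − 20) / 1.0333 = 15.0/1.0333 = 14.517 cmH2O·s/L.
C = Vt/(Pplat − PEEP) = 423.65 / (20 − 11) = 423.65/9.0 = 47.072 mL/cmH2O.
τ = R × C = 14.517 × 0.04707 L/cmH2O = 0.6833 s.
Fraction remaining = e^(−Te/τ) = e^(−1.17/0.6833) = 0.1805; trapped volume = 423.65 × 0.1805 = 76.469 mL.
Additional alveolar pressure from trapping ≈ V_trapped / C = 76.469 / 47.072 = 1.625 cmH2O.

1.6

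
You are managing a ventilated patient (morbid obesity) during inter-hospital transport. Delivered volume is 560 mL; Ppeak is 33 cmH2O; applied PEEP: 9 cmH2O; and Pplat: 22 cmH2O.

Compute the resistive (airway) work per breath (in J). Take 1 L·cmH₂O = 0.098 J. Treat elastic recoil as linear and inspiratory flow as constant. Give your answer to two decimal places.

With constant inspiratory flow the resistive pressure is constant at PIP − Pplat = 33 − 22 = 11.0 cmH2O, so resistive work = 11.0 × 0.560 = 6.16 L·cmH2O.
× 0.098 J/(L·cmH2O) → 0.6037 J.

0.60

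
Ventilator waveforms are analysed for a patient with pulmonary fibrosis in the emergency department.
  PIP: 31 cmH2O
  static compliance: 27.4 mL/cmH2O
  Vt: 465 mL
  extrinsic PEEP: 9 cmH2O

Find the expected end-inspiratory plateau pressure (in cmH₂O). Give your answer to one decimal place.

Pplat = PEEP + Vt / Cstat = 9 + 465 / 27.4 = 9 + 16.971 = 25.971 cmH2O.

26.0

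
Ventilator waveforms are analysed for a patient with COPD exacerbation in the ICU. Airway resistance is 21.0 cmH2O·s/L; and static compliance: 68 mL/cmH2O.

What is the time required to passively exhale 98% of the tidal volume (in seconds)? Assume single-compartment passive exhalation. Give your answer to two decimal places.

5.59

τ = R × C = 21.0 × 68 mL/cmH2O = 21.0 × 0.068 L/cmH2O = 1.428 s.
Exhaled fraction f = 1 − e^(−t/τ) → t = −τ·ln(1 − f) = −1.428·ln(0.02) = 5.586 s.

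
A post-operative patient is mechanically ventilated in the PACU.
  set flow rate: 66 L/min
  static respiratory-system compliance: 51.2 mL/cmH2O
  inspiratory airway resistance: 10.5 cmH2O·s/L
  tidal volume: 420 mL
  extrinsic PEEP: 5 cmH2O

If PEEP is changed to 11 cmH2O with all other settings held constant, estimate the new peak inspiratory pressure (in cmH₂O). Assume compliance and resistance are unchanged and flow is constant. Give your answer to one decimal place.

30.8

Flow: 66 L/min ÷ 60 = 1.1 L/s.
PIP = Vt/C + R·V̇ + PEEP (constant-flow equation of motion).
Only the baseline term changes: ΔPIP = ΔPEEP = 11 − 5 = 6.0 cmH2O.
Original PIP = 420/51.2 + 10.5×1.1 + 5 = 24.753 cmH2O; new PIP = 24.753 + (6.0) = 30.753 cmH2O.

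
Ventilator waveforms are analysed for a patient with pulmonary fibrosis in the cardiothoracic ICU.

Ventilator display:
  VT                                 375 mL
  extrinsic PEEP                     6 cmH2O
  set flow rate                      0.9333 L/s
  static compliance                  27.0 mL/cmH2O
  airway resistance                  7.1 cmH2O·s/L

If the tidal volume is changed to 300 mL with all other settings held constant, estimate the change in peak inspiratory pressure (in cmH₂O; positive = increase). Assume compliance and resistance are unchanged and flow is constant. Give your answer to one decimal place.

PIP = Vt/C + R·V̇ + PEEP (constant-flow equation of motion).
Only the elastic term changes: ΔPIP = ΔVt / C = (300 − 375) / 27.0 = -2.778 cmH2O.

-2.8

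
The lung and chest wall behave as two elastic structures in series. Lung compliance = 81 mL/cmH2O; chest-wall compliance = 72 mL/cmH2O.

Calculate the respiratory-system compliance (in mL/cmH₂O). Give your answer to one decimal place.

Lung and chest wall are elastances in series: 1/Crs = 1/CL + 1/Ccw.
1/Crs = 1/81 + 1/72 = 0.02623.
Crs = 38.124 mL/cmH2O.

38.1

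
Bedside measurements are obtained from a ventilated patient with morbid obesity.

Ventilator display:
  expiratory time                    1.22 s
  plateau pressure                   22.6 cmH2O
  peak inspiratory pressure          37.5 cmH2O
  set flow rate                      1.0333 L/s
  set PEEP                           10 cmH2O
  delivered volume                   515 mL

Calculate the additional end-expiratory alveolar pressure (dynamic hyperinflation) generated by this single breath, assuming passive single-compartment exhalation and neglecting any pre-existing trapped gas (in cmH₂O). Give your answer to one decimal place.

1.6

R = (PIP − Pplat)/V̇ = (37.5 − 22.6) / 1.0333 = 14.9/1.0333 = 14.42 cmH2O·s/L.
C = Vt/(Pplat − PEEP) = 515.0 / (22.6 − 10) = 515.0/12.6 = 40.873 mL/cmH2O.
τ = R × C = 14.42 × 0.04087 L/cmH2O = 0.5893 s.
Fraction remaining = e^(−Te/τ) = e^(−1.22/0.5893) = 0.1262; trapped volume = 515.0 × 0.1262 = 64.993 mL.
Additional alveolar pressure from trapping ≈ V_trapped / C = 64.993 / 40.873 = 1.59 cmH2O.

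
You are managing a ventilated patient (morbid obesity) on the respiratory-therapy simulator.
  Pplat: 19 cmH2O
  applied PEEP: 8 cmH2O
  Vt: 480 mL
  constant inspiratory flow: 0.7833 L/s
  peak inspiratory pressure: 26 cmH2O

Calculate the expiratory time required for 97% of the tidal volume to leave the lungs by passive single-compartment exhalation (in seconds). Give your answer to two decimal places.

R = (PIP − Pplat)/V̇ = (26 − 19) / 0.7833 = 7.0/0.7833 = 8.937 cmH2O·s/L.
C = Vt/(Pplat − PEEP) = 480.0 / (19 − 8) = 480.0/11.0 = 43.636 mL/cmH2O.
τ = R × C = 8.937 × 0.04364 L/cmH2O = 0.39 s.
t = −τ·ln(1 − 0.97) = −0.39·ln(0.03) = 1.368 s.

1.37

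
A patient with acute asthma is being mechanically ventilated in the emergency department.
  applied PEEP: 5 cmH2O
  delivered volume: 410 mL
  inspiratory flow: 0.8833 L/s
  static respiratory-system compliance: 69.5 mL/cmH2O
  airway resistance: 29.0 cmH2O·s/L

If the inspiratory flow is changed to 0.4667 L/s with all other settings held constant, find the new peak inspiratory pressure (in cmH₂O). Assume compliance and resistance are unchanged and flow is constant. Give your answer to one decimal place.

24.4

PIP = Vt/C + R·V̇ + PEEP (constant-flow equation of motion).
Only the resistive term changes: ΔPIP = R × ΔV̇ = 29.0 × (0.4667 − 0.8833) = 29.0 × -0.4166 = -12.081 cmH2O.
Original PIP = 410/69.5 + 29.0×0.8833 + 5 = 36.515 cmH2O; new PIP = 36.515 + (-12.081) = 24.434 cmH2O.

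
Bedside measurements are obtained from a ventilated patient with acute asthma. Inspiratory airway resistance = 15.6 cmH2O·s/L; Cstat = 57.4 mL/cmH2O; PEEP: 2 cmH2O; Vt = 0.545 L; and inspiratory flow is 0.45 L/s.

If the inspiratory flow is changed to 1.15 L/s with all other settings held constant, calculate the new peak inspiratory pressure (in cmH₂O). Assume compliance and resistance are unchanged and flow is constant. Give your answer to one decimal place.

PIP = Vt/C + R·V̇ + PEEP (constant-flow equation of motion).
Only the resistive term changes: ΔPIP = R × ΔV̇ = 15.6 × (1.15 − 0.45) = 15.6 × 0.7 = 10.92 cmH2O.
Original PIP = 545/57.4 + 15.6×0.45 + 2 = 18.515 cmH2O; new PIP = 18.515 + (10.92) = 29.435 cmH2O.

29.4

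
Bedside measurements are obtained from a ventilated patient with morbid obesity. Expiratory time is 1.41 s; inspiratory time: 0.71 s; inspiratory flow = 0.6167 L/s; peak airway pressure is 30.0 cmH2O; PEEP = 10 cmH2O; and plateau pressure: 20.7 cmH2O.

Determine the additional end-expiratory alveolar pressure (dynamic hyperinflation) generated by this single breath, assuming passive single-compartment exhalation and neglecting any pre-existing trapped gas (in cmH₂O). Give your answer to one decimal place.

Vt = flow × Ti = 0.6167 L/s × 0.71 s × 1000 mL/L = 437.86 mL.
R = (PIP − Pplat)/V̇ = (30.0 − 20.7) / 0.6167 = 9.3/0.6167 = 15.08 cmH2O·s/L.
C = Vt/(Pplat − PEEP) = 437.86 / (20.7 − 10) = 437.86/10.7 = 40.921 mL/cmH2O.
τ = R × C = 15.08 × 0.04092 L/cmH2O = 0.6171 s.
Fraction remaining = e^(−Te/τ) = e^(−1.41/0.6171) = 0.1018; trapped volume = 437.86 × 0.1018 = 44.574 mL.
Additional alveolar pressure from trapping ≈ V_trapped / C = 44.574 / 40.921 = 1.089 cmH2O.

1.1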